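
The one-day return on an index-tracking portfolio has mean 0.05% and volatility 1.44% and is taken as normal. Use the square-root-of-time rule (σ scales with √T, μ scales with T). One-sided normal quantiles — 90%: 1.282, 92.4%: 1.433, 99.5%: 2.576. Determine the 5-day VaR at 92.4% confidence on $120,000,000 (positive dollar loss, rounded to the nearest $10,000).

σ_{5d} = 1.44% × √5 = 3.220%; μ_{5d} = 5 × 0.05% = 0.250%.
VaR = −(0.250%) + 1.433 × 3.220% = 4.364%.
On $120,000,000: 0.04364 × $120,000,000 = $5,236,800.

$5,240,000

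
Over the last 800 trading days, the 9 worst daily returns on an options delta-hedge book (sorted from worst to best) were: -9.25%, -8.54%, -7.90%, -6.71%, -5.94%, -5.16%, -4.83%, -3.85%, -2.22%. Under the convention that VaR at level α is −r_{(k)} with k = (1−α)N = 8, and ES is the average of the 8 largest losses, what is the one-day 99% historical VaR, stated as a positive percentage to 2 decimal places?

3.85%

k = 8; the 8th lowest return is -3.85%, so VaR = 3.85%.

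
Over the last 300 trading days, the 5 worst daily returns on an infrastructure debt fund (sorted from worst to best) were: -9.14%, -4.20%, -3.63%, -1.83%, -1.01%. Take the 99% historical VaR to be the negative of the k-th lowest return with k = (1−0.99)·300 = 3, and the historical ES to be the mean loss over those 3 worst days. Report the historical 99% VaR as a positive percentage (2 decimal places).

3.63%

k = 3; the 3rd lowest return is -3.63%, so VaR = 3.63%.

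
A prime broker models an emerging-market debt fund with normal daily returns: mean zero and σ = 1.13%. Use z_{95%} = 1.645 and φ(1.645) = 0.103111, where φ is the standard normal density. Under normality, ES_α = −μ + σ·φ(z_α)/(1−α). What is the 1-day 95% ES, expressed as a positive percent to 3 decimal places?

Tail multiplier: φ(z)/(1−α) = 0.103111 / 0.05 = 2.062.
ES = 1.13% × 2.062 = 2.330%.

2.330%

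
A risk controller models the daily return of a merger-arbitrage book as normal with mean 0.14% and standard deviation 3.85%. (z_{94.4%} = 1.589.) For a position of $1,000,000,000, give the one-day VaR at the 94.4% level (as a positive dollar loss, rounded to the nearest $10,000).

VaR = −μ + z·σ = −(0.14%) + 1.589 × 3.85% = 5.978%.
On $1,000,000,000: 0.05978 × $1,000,000,000 = $59,780,000.

$59,780,000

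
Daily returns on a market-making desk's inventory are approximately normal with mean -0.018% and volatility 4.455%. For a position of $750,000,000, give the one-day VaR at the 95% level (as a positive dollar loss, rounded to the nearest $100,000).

At 95% one-sided, z = 1.645.
VaR = −μ + z·σ = −(-0.018%) + 1.645 × 4.455% = 7.346%.
On $750,000,000: 0.07346 × $750,000,000 = $55,095,000.

$55,100,000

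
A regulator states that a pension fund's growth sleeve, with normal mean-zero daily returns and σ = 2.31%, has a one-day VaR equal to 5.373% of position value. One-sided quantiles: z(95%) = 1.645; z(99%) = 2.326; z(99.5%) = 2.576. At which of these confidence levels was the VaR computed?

99%

Implied z = VaR/σ = 5.373 / 2.31 = 2.326.
This matches z(99%) = 2.326.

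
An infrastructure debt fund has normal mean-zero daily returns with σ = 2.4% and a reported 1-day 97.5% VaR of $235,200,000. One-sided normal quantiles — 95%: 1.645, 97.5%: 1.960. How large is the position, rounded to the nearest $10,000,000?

VaR as a fraction of value: z·σ = 1.960 × 2.4% = 4.704%.
Position = $235,200,000 / 0.04704 = $5,000,000,000.

$5,000,000,000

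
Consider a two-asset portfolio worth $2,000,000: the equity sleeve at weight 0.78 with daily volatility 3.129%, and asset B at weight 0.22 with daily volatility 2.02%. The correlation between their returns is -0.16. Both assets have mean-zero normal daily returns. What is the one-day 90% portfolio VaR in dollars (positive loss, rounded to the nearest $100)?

$61,800

σ_p² = 0.78²·3.129² + 0.22²·2.02² + 2·-0.16·0.78·0.22·3.129·2.02 = 5.8070 (%²).
σ_p = √5.8070 = 2.410%.
At 90%, z = 1.282.
VaR = 1.282 × 2.410% = 3.090%; on $2,000,000 that is $61,800.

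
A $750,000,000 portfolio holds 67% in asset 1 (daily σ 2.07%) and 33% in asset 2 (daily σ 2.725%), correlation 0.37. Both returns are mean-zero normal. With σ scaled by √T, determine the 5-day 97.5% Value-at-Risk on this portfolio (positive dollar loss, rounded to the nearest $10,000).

σ_p = √(0.67²·2.07² + 0.33²·2.725² + 2·0.37·0.67·0.33·2.07·2.725) = 1.912%.
σ_{5d} = 1.912% × √5 = 4.275%.
z(97.5%) = 1.960.
VaR = 1.960 × 4.275% = 8.379%; on $750,000,000 that is $62,842,500.

$62,840,000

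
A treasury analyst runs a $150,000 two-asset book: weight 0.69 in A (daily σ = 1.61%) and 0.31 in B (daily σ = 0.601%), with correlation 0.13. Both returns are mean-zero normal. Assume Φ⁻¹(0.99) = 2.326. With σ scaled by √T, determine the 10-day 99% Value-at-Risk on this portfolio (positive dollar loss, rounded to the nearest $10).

σ_p = √(0.69²·1.61² + 0.31²·0.601² + 2·0.13·0.69·0.31·1.61·0.601) = 1.150%.
σ_{10d} = 1.150% × √10 = 3.637%.
VaR = 2.326 × 3.637% = 8.460%; on $150,000 that is $12,690.

$12,690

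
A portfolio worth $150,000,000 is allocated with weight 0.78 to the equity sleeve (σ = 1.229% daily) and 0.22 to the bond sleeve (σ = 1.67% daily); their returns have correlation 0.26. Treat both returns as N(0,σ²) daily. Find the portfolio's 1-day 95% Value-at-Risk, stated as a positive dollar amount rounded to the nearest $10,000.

σ_p² = 0.78²·1.229² + 0.22²·1.67² + 2·0.26·0.78·0.22·1.229·1.67 = 1.2371 (%²).
σ_p = √1.2371 = 1.112%.
At 95%, z = 1.645.
VaR = 1.645 × 1.112% = 1.829%; on $150,000,000 that is $2,743,500.

$2,740,000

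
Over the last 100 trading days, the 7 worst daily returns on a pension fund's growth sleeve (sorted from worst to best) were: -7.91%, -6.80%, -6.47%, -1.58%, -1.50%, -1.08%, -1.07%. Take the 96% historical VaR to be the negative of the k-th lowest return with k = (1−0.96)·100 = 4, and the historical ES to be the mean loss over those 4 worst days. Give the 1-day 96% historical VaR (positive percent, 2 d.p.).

k = 4; the 4th lowest return is -1.58%, so VaR = 1.58%.

1.58%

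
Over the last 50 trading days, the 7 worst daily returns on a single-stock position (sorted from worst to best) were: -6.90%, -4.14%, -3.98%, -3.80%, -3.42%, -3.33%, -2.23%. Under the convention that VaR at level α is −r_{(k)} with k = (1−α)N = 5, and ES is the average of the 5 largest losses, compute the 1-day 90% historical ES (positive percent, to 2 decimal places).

The 5 worst returns sum to -22.24%.
ES = −(-22.24%) / 5 = 4.448% ≈ 4.45%.

4.45%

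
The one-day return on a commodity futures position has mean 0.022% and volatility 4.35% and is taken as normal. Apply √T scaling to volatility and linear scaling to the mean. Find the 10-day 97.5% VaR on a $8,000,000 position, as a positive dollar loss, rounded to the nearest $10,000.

$2,140,000

At 97.5%, z = 1.960.
σ_{10d} = 4.35% × √10 = 13.756%; μ_{10d} = 10 × 0.022% = 0.220%.
VaR = −(0.220%) + 1.960 × 13.756% = 26.742%.
On $8,000,000: 0.26742 × $8,000,000 = $2,139,360.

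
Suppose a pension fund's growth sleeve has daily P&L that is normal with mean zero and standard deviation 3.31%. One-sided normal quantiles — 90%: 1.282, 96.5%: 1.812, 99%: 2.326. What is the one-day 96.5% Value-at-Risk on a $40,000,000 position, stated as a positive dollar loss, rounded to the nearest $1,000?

VaR = z·σ = 1.812 × 3.31% = 5.998%.
On $40,000,000: 0.05998 × $40,000,000 = $2,399,200.

$2,399,000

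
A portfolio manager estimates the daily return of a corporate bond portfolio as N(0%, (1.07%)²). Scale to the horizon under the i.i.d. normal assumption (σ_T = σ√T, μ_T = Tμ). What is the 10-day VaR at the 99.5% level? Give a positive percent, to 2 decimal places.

8.72%

At 99.5%, z = 2.576.
σ_{10d} = 1.07% × √10 = 3.384%.
VaR = 2.576 × 3.384% = 8.717%.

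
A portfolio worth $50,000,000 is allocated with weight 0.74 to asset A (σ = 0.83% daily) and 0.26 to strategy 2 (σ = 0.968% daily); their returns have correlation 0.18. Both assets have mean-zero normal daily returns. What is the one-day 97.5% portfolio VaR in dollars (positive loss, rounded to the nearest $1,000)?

$690,000

σ_p² = 0.74²·0.83² + 0.26²·0.968² + 2·0.18·0.74·0.26·0.83·0.968 = 0.4962 (%²).
σ_p = √0.4962 = 0.704%.
At 97.5%, z = 1.960.
VaR = 1.960 × 0.704% = 1.380%; on $50,000,000 that is $690,000.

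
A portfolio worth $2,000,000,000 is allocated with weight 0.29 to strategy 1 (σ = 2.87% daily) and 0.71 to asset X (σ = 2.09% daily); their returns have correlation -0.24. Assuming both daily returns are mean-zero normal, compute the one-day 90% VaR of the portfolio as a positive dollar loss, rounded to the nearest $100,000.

σ_p² = 0.29²·2.87² + 0.71²·2.09² + 2·-0.24·0.29·0.71·2.87·2.09 = 2.3019 (%²).
σ_p = √2.3019 = 1.517%.
At 90%, z = 1.282.
VaR = 1.282 × 1.517% = 1.945%; on $2,000,000,000 that is $38,900,000.

$38,900,000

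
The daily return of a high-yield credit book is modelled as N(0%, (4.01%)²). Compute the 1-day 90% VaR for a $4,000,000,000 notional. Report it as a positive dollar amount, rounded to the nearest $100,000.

At 90% one-sided, z = 1.282.
VaR = z·σ = 1.282 × 4.01% = 5.141%.
On $4,000,000,000: 0.05141 × $4,000,000,000 = $205,640,000.

$205,600,000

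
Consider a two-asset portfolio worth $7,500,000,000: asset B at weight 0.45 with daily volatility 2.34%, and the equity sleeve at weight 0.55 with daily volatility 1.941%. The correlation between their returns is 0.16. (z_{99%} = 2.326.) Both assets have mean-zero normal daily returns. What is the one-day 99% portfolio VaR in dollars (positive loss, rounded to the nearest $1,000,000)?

$282,000,000

σ_p² = 0.45²·2.34² + 0.55²·1.941² + 2·0.16·0.45·0.55·2.34·1.941 = 2.6082 (%²).
σ_p = √2.6082 = 1.615%.
VaR = 2.326 × 1.615% = 3.756%; on $7,500,000,000 that is $281,700,000.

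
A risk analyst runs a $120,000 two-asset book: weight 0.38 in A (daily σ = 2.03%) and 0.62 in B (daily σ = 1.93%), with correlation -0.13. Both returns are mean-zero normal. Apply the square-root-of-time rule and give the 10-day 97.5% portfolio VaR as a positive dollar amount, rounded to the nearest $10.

σ_p = √(0.38²·2.03² + 0.62²·1.93² + 2·-0.13·0.38·0.62·2.03·1.93) = 1.337%.
σ_{10d} = 1.337% × √10 = 4.228%.
z(97.5%) = 1.960.
VaR = 1.960 × 4.228% = 8.287%; on $120,000 that is $9,944.

$9,940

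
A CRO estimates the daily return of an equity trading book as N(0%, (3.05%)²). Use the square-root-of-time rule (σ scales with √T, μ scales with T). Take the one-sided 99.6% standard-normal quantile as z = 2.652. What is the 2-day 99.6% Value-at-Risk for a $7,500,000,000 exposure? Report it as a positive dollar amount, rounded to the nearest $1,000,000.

σ_{2d} = 3.05% × √2 = 4.313%.
VaR = 2.652 × 4.313% = 11.438%.
On $7,500,000,000: 0.11438 × $7,500,000,000 = $857,850,000.

$858,000,000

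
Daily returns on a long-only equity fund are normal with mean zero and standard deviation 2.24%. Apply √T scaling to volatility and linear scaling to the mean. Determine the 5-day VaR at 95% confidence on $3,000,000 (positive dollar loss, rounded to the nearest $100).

At 95%, z = 1.645.
σ_{5d} = 2.24% × √5 = 5.009%.
VaR = 1.645 × 5.009% = 8.240%.
On $3,000,000: 0.08240 × $3,000,000 = $247,200.

$247,200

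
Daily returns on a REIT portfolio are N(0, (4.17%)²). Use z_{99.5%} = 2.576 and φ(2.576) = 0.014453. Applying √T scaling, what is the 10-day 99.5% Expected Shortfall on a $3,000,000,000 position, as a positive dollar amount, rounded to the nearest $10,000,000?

$1,140,000,000

σ_{10d} = 4.17% × √10 = 13.187%.
ES multiplier = φ(z)/(1−α) = 0.014453/0.005 = 2.891.
ES = 13.187% × 2.891 = 38.124%; on $3,000,000,000: $1,143,720,000.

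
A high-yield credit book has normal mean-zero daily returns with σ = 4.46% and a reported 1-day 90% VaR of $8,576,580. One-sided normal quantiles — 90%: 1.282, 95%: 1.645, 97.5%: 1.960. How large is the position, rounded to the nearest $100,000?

$150,000,000

VaR as a fraction of value: z·σ = 1.282 × 4.46% = 5.71772%.
Position = $8,576,580 / 0.0571772 = $150,000,000.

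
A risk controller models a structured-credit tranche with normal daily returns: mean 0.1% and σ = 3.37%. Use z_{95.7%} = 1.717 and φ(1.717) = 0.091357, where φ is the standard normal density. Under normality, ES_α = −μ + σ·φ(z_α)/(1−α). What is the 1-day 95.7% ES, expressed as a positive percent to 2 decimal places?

Tail multiplier: φ(z)/(1−α) = 0.091357 / 0.043 = 2.125.
ES = −(0.1%) + 3.37% × 2.125 = 7.061%.

7.06%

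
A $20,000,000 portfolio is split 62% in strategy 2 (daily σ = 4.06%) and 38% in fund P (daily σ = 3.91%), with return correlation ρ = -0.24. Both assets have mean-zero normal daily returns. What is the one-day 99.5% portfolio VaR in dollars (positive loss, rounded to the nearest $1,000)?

σ_p² = 0.62²·4.06² + 0.38²·3.91² + 2·-0.24·0.62·0.38·4.06·3.91 = 6.7487 (%²).
σ_p = √6.7487 = 2.598%.
At 99.5%, z = 2.576.
VaR = 2.576 × 2.598% = 6.692%; on $20,000,000 that is $1,338,400.

$1,338,000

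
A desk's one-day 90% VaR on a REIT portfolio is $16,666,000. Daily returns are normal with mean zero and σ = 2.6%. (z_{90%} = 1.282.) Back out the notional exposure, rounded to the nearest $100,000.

$500,000,000

VaR as a fraction of value: z·σ = 1.282 × 2.6% = 3.3332%.
Position = $16,666,000 / 0.033332 = $500,000,000.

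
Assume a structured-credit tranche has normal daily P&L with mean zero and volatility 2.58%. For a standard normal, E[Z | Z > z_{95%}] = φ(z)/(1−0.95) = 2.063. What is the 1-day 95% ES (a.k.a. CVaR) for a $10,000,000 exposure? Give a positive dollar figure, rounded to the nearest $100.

$532,300

ES = 2.58% × 2.063 = 5.323%.
On $10,000,000: 0.05323 × $10,000,000 = $532,300.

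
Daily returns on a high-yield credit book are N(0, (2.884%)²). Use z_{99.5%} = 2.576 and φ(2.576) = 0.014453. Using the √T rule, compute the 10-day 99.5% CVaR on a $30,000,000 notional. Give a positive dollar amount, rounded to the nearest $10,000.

σ_{10d} = 2.884% × √10 = 9.120%.
ES multiplier = φ(z)/(1−α) = 0.014453/0.005 = 2.891.
ES = 9.120% × 2.891 = 26.366%; on $30,000,000: $7,909,800.

$7,910,000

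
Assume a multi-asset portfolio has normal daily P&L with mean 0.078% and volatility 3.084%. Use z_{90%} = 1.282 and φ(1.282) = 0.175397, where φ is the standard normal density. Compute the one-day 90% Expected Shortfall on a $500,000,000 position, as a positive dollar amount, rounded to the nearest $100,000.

$26,700,000

Tail multiplier: φ(z)/(1−α) = 0.175397 / 0.1 = 1.754.
ES = −(0.078%) + 3.084% × 1.754 = 5.331%.
On $500,000,000: 0.05331 × $500,000,000 = $26,655,000.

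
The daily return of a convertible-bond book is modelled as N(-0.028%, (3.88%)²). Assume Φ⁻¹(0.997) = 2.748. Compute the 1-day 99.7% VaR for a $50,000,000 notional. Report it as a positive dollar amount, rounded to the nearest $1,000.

VaR = −μ + z·σ = −(-0.028%) + 2.748 × 3.88% = 10.690%.
On $50,000,000: 0.10690 × $50,000,000 = $5,345,000.

$5,345,000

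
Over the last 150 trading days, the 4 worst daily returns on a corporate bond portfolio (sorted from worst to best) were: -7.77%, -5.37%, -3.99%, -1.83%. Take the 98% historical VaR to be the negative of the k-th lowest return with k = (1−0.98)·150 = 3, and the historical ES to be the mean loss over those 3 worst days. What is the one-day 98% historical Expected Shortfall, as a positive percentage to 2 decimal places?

5.71%

The 3 worst returns sum to -17.13%.
ES = −(-17.13%) / 3 = 5.71%.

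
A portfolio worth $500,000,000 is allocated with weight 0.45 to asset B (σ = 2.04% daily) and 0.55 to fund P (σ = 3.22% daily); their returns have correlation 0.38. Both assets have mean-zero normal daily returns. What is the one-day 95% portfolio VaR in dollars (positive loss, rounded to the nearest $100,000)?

σ_p² = 0.45²·2.04² + 0.55²·3.22² + 2·0.38·0.45·0.55·2.04·3.22 = 5.2148 (%²).
σ_p = √5.2148 = 2.284%.
At 95%, z = 1.645.
VaR = 1.645 × 2.284% = 3.757%; on $500,000,000 that is $18,785,000.

$18,800,000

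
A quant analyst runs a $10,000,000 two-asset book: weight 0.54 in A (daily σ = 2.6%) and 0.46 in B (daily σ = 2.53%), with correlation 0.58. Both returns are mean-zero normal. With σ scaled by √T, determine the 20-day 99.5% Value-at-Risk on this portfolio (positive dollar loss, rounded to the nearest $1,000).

σ_p = √(0.54²·2.6² + 0.46²·2.53² + 2·0.58·0.54·0.46·2.6·2.53) = 2.285%.
σ_{20d} = 2.285% × √20 = 10.219%.
z(99.5%) = 2.576.
VaR = 2.576 × 10.219% = 26.324%; on $10,000,000 that is $2,632,400.

$2,632,000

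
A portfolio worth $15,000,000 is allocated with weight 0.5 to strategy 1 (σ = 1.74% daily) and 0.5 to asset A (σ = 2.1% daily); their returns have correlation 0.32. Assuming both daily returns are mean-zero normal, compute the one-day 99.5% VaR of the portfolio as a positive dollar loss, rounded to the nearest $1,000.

$604,000

σ_p² = 0.5²·1.74² + 0.5²·2.1² + 2·0.32·0.5·0.5·1.74·2.1 = 2.4440 (%²).
σ_p = √2.4440 = 1.563%.
At 99.5%, z = 2.576.
VaR = 2.576 × 1.563% = 4.026%; on $15,000,000 that is $603,900.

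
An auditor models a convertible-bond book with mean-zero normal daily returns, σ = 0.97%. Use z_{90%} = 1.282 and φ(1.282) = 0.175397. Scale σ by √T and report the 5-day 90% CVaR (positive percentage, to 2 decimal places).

σ_{5d} = 0.97% × √5 = 2.169%.
ES multiplier = φ(z)/(1−α) = 0.175397/0.1 = 1.754.
ES = 2.169% × 1.754 = 3.804%.

3.80%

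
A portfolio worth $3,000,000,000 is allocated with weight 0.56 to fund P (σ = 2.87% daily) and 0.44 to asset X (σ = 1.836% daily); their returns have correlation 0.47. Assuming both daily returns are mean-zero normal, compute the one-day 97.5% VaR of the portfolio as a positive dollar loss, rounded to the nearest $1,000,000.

σ_p² = 0.56²·2.87² + 0.44²·1.836² + 2·0.47·0.56·0.44·2.87·1.836 = 4.4562 (%²).
σ_p = √4.4562 = 2.111%.
At 97.5%, z = 1.960.
VaR = 1.960 × 2.111% = 4.138%; on $3,000,000,000 that is $124,140,000.

$124,000,000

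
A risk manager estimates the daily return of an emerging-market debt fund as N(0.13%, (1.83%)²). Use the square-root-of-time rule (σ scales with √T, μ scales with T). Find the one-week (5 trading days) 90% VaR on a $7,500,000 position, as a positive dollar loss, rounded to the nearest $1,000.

$345,000

At 90%, z = 1.282.
σ_{5d} = 1.83% × √5 = 4.092%; μ_{5d} = 5 × 0.13% = 0.650%.
VaR = −(0.650%) + 1.282 × 4.092% = 4.596%.
On $7,500,000: 0.04596 × $7,500,000 = $344,700.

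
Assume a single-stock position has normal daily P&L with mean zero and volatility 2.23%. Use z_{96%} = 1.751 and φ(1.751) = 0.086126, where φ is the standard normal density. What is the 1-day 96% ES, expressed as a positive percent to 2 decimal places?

Tail multiplier: φ(z)/(1−α) = 0.086126 / 0.04 = 2.153.
ES = 2.23% × 2.153 = 4.801%.

4.80%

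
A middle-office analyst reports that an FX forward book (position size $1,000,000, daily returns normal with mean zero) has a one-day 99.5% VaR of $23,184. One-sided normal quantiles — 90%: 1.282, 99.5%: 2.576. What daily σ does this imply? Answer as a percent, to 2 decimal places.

VaR as a fraction: $23,184 / $1,000,000 = 2.318%.
σ = VaR / z = 2.318% / 2.576 = 0.900%.

0.90%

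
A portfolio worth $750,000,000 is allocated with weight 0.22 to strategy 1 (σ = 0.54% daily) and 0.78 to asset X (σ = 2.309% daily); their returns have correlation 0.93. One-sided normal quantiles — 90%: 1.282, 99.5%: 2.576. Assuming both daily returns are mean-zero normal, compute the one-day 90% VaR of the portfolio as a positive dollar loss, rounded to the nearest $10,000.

σ_p² = 0.22²·0.54² + 0.78²·2.309² + 2·0.93·0.22·0.78·0.54·2.309 = 3.6558 (%²).
σ_p = √3.6558 = 1.912%.
VaR = 1.282 × 1.912% = 2.451%; on $750,000,000 that is $18,382,500.

$18,380,000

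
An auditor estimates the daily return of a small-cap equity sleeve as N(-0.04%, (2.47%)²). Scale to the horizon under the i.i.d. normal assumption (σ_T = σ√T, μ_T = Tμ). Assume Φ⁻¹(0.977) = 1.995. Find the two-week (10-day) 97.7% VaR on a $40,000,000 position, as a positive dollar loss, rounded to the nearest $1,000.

$6,393,000

σ_{10d} = 2.47% × √10 = 7.811%; μ_{10d} = 10 × -0.04% = -0.400%.
VaR = −(-0.400%) + 1.995 × 7.811% = 15.983%.
On $40,000,000: 0.15983 × $40,000,000 = $6,393,200.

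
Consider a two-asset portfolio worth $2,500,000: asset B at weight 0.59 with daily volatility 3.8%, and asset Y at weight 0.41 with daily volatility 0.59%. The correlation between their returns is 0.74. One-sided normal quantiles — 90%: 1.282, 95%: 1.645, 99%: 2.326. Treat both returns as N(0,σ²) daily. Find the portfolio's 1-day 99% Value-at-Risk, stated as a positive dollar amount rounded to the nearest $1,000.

$141,000

σ_p² = 0.59²·3.8² + 0.41²·0.59² + 2·0.74·0.59·0.41·3.8·0.59 = 5.8877 (%²).
σ_p = √5.8877 = 2.426%.
VaR = 2.326 × 2.426% = 5.643%; on $2,500,000 that is $141,075.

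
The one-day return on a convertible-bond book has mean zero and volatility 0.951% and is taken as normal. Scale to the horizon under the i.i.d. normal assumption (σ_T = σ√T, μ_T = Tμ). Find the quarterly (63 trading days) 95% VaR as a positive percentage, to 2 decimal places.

At 95%, z = 1.645.
σ_{63d} = 0.951% × √63 = 7.548%.
VaR = 1.645 × 7.548% = 12.416%.

12.42%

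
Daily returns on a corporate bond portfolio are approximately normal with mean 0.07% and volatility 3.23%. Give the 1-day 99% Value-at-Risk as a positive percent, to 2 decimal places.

7.44%

At 99% one-sided, z = 2.326.
VaR = −μ + z·σ = −(0.07%) + 2.326 × 3.23% = 7.443%.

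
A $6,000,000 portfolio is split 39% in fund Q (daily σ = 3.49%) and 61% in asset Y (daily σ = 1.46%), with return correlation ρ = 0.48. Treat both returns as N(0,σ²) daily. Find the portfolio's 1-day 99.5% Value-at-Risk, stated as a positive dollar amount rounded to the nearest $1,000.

σ_p² = 0.39²·3.49² + 0.61²·1.46² + 2·0.48·0.39·0.61·3.49·1.46 = 3.8095 (%²).
σ_p = √3.8095 = 1.952%.
At 99.5%, z = 2.576.
VaR = 2.576 × 1.952% = 5.028%; on $6,000,000 that is $301,680.

$302,000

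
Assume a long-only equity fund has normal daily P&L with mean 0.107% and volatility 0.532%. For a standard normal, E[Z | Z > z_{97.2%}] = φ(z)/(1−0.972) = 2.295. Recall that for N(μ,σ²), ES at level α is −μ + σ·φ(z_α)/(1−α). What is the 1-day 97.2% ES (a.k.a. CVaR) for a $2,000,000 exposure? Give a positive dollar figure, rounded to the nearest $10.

ES = −(0.107%) + 0.532% × 2.295 = 1.114%.
On $2,000,000: 0.01114 × $2,000,000 = $22,280.

$22,280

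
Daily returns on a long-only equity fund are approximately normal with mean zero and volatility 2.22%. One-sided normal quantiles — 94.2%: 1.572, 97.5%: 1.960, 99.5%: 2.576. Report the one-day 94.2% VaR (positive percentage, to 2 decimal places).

3.49%

VaR = z·σ = 1.572 × 2.22% = 3.490%.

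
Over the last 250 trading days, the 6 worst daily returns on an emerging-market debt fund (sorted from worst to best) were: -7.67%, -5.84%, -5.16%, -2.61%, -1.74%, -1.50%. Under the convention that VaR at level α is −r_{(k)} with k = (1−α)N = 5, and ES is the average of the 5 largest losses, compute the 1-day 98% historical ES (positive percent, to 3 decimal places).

The 5 worst returns sum to -23.02%.
ES = −(-23.02%) / 5 = 4.604%.

4.604%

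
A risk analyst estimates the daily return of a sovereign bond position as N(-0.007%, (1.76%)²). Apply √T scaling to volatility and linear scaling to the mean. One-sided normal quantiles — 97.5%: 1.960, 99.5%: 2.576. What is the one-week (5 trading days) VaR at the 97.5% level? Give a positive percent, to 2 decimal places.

σ_{5d} = 1.76% × √5 = 3.935%; μ_{5d} = 5 × -0.007% = -0.035%.
VaR = −(-0.035%) + 1.960 × 3.935% = 7.748%.

7.75%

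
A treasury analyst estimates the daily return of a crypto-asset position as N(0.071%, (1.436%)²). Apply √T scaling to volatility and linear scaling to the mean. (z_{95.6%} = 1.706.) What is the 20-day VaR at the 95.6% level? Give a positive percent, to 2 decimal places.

9.54%

σ_{20d} = 1.436% × √20 = 6.422%; μ_{20d} = 20 × 0.071% = 1.420%.
VaR = −(1.420%) + 1.706 × 6.422% = 9.536%.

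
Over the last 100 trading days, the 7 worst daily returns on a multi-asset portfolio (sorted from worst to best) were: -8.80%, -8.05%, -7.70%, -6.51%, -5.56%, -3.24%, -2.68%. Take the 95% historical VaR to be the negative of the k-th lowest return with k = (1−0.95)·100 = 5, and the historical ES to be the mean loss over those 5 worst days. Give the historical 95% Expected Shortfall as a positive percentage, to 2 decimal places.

7.32%

The 5 worst returns sum to -36.62%.
ES = −(-36.62%) / 5 = 7.324% ≈ 7.32%.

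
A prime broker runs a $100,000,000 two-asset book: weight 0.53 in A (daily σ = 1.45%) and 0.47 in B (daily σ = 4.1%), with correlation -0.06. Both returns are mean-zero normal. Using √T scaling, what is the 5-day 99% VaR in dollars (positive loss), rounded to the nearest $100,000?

σ_p = √(0.53²·1.45² + 0.47²·4.1² + 2·-0.06·0.53·0.47·1.45·4.1) = 2.031%.
σ_{5d} = 2.031% × √5 = 4.541%.
z(99%) = 2.326.
VaR = 2.326 × 4.541% = 10.562%; on $100,000,000 that is $10,562,000.

$10,600,000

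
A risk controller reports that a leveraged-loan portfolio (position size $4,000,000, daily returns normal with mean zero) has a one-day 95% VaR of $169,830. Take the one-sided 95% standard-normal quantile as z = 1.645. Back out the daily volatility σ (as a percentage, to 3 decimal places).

VaR as a fraction: $169,830 / $4,000,000 = 4.246%.
σ = VaR / z = 4.246% / 1.645 = 2.581%.

2.581%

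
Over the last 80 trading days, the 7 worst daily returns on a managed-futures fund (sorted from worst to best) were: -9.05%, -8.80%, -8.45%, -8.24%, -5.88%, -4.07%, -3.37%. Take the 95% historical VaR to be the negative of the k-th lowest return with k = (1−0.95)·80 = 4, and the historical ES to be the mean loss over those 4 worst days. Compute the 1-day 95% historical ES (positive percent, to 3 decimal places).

8.635%

The 4 worst returns sum to -34.54%.
ES = −(-34.54%) / 4 = 8.635%.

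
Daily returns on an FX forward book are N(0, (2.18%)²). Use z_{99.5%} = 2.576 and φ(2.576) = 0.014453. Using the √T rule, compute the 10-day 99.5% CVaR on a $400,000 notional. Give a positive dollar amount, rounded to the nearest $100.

$79,700

σ_{10d} = 2.18% × √10 = 6.894%.
ES multiplier = φ(z)/(1−α) = 0.014453/0.005 = 2.891.
ES = 6.894% × 2.891 = 19.931%; on $400,000: $79,724.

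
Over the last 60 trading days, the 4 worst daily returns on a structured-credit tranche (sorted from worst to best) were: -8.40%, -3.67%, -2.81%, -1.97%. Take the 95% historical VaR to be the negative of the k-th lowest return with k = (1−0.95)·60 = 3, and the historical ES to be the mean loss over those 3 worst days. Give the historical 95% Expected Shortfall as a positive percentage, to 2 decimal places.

4.96%

The 3 worst returns sum to -14.88%.
ES = −(-14.88%) / 3 = 4.96%.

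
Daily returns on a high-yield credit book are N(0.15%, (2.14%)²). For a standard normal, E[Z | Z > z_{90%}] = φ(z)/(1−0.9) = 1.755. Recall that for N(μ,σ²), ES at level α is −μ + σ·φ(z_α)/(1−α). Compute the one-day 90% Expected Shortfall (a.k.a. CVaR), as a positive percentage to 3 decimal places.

ES = −(0.15%) + 2.14% × 1.755 = 3.606%.

3.606%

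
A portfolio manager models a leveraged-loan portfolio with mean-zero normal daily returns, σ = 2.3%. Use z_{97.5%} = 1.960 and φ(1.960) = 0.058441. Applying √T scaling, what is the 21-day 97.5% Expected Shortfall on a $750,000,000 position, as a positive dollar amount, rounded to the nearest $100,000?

$184,800,000

σ_{21d} = 2.3% × √21 = 10.540%.
ES multiplier = φ(z)/(1−α) = 0.058441/0.025 = 2.338.
ES = 10.540% × 2.338 = 24.643%; on $750,000,000: $184,822,500.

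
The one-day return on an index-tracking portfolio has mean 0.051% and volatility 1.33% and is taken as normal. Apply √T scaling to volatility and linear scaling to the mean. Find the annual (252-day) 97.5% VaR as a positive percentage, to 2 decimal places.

28.53%

At 97.5%, z = 1.960.
σ_{252d} = 1.33% × √252 = 21.113%; μ_{252d} = 252 × 0.051% = 12.852%.
VaR = −(12.852%) + 1.960 × 21.113% = 28.529%.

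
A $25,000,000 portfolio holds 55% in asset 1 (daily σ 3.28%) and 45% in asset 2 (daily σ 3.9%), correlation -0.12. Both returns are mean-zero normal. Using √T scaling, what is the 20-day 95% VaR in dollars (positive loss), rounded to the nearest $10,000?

$4,340,000

σ_p = √(0.55²·3.28² + 0.45²·3.9² + 2·-0.12·0.55·0.45·3.28·3.9) = 2.361%.
σ_{20d} = 2.361% × √20 = 10.559%.
z(95%) = 1.645.
VaR = 1.645 × 10.559% = 17.370%; on $25,000,000 that is $4,342,500.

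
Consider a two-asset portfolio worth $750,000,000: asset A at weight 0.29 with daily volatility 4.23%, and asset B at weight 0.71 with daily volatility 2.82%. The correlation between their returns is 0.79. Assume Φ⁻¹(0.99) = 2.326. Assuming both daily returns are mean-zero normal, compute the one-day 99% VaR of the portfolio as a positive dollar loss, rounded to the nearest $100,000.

$53,500,000

σ_p² = 0.29²·4.23² + 0.71²·2.82² + 2·0.79·0.29·0.71·4.23·2.82 = 9.3942 (%²).
σ_p = √9.3942 = 3.065%.
VaR = 2.326 × 3.065% = 7.129%; on $750,000,000 that is $53,467,500.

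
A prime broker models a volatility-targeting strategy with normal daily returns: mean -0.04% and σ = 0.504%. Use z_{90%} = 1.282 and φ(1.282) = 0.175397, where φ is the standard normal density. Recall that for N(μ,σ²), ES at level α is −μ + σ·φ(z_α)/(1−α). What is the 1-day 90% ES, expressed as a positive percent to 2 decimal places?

Tail multiplier: φ(z)/(1−α) = 0.175397 / 0.1 = 1.754.
ES = −(-0.04%) + 0.504% × 1.754 = 0.924%.

0.92%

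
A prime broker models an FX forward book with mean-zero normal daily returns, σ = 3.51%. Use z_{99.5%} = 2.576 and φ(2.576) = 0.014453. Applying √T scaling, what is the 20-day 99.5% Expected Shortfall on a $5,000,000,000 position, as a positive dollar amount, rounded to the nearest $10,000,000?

σ_{20d} = 3.51% × √20 = 15.697%.
ES multiplier = φ(z)/(1−α) = 0.014453/0.005 = 2.891.
ES = 15.697% × 2.891 = 45.380%; on $5,000,000,000: $2,269,000,000.

$2,270,000,000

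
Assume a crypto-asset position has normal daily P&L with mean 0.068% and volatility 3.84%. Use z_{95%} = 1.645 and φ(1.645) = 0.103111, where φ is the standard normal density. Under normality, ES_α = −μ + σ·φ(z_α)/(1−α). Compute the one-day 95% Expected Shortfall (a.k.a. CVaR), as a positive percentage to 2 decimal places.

7.85%

Tail multiplier: φ(z)/(1−α) = 0.103111 / 0.05 = 2.062.
ES = −(0.068%) + 3.84% × 2.062 = 7.850%.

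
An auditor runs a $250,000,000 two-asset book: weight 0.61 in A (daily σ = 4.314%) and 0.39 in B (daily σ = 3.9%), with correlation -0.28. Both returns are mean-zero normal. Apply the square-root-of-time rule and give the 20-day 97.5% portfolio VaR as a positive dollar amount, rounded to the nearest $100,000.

$58,000,000

σ_p = √(0.61²·4.314² + 0.39²·3.9² + 2·-0.28·0.61·0.39·4.314·3.9) = 2.645%.
σ_{20d} = 2.645% × √20 = 11.829%.
z(97.5%) = 1.960.
VaR = 1.960 × 11.829% = 23.185%; on $250,000,000 that is $57,962,500.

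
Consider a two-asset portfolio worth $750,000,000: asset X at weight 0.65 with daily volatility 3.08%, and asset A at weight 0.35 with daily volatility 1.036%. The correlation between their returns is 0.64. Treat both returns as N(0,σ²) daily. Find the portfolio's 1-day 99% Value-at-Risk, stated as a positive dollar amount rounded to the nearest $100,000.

σ_p² = 0.65²·3.08² + 0.35²·1.036² + 2·0.64·0.65·0.35·3.08·1.036 = 5.0687 (%²).
σ_p = √5.0687 = 2.251%.
At 99%, z = 2.326.
VaR = 2.326 × 2.251% = 5.236%; on $750,000,000 that is $39,270,000.

$39,300,000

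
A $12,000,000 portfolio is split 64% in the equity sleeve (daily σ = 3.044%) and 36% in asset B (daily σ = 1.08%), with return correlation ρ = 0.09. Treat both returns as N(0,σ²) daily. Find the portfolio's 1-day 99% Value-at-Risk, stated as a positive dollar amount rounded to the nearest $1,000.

$564,000

σ_p² = 0.64²·3.044² + 0.36²·1.08² + 2·0.09·0.64·0.36·3.044·1.08 = 4.0828 (%²).
σ_p = √4.0828 = 2.021%.
At 99%, z = 2.326.
VaR = 2.326 × 2.021% = 4.701%; on $12,000,000 that is $564,120.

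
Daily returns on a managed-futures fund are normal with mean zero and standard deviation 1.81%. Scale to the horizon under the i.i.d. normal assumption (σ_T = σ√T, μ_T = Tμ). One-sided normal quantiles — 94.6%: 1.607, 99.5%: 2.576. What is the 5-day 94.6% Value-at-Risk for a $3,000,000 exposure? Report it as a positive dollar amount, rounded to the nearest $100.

$195,100

σ_{5d} = 1.81% × √5 = 4.047%.
VaR = 1.607 × 4.047% = 6.504%.
On $3,000,000: 0.06504 × $3,000,000 = $195,120.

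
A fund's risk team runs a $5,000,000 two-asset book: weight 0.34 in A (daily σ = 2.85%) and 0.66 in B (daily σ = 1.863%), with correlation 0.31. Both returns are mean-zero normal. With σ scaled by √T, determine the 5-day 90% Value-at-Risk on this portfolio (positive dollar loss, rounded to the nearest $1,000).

σ_p = √(0.34²·2.85² + 0.66²·1.863² + 2·0.31·0.34·0.66·2.85·1.863) = 1.786%.
σ_{5d} = 1.786% × √5 = 3.994%.
z(90%) = 1.282.
VaR = 1.282 × 3.994% = 5.120%; on $5,000,000 that is $256,000.

$256,000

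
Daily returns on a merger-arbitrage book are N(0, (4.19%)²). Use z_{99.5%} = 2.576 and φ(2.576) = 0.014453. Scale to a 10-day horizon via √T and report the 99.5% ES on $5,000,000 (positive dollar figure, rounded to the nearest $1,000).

σ_{10d} = 4.19% × √10 = 13.250%.
ES multiplier = φ(z)/(1−α) = 0.014453/0.005 = 2.891.
ES = 13.250% × 2.891 = 38.306%; on $5,000,000: $1,915,300.

$1,915,000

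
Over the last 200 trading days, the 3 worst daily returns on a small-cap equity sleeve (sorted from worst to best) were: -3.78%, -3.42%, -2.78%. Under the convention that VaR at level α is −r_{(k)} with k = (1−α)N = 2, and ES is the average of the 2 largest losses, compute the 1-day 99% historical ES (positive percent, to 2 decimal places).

The 2 worst returns sum to -7.20%.
ES = −(-7.20%) / 2 = 3.6% ≈ 3.60%.

3.60%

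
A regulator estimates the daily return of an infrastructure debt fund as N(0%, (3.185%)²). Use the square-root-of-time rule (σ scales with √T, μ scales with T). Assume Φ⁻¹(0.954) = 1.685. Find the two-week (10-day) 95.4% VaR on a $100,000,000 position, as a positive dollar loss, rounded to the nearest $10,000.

$16,970,000

σ_{10d} = 3.185% × √10 = 10.072%.
VaR = 1.685 × 10.072% = 16.971%.
On $100,000,000: 0.16971 × $100,000,000 = $16,971,000.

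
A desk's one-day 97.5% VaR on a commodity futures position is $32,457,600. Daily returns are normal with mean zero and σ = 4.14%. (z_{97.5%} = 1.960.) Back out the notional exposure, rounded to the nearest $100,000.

VaR as a fraction of value: z·σ = 1.960 × 4.14% = 8.1144%.
Position = $32,457,600 / 0.081144 = $400,000,000.

$400,000,000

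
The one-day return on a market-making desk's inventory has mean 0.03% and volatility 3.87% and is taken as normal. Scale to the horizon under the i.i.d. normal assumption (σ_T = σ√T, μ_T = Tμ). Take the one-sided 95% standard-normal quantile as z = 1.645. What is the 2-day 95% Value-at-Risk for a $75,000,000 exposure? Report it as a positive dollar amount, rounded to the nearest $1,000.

$6,707,000

σ_{2d} = 3.87% × √2 = 5.473%; μ_{2d} = 2 × 0.03% = 0.060%.
VaR = −(0.060%) + 1.645 × 5.473% = 8.943%.
On $75,000,000: 0.08943 × $75,000,000 = $6,707,250.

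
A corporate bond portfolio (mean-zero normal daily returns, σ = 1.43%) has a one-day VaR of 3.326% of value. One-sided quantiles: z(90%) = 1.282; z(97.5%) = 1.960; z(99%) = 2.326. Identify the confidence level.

Implied z = VaR/σ = 3.326 / 1.43 = 2.326.
This matches z(99%) = 2.326.

99%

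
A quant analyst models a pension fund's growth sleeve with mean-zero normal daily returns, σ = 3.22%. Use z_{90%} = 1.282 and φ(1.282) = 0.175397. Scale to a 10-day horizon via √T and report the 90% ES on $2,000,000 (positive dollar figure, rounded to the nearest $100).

$357,200

σ_{10d} = 3.22% × √10 = 10.183%.
ES multiplier = φ(z)/(1−α) = 0.175397/0.1 = 1.754.
ES = 10.183% × 1.754 = 17.861%; on $2,000,000: $357,220.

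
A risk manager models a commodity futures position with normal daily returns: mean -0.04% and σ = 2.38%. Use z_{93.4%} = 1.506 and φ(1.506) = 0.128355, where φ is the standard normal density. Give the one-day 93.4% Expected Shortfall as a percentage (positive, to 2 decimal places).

4.67%

Tail multiplier: φ(z)/(1−α) = 0.128355 / 0.066 = 1.945.
ES = −(-0.04%) + 2.38% × 1.945 = 4.669%.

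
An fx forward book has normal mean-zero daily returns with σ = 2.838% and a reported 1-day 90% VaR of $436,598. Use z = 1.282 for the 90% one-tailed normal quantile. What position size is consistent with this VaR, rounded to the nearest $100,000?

$12,000,000

VaR as a fraction of value: z·σ = 1.282 × 2.838% = 3.63832%.
Position = $436,598 / 0.0363832 = $12,000,002.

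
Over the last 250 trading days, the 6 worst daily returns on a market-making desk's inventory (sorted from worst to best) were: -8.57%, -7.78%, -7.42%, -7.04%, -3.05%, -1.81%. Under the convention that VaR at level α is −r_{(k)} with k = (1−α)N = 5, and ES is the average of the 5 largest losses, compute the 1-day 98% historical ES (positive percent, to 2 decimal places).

6.77%

The 5 worst returns sum to -33.86%.
ES = −(-33.86%) / 5 = 6.772% ≈ 6.77%.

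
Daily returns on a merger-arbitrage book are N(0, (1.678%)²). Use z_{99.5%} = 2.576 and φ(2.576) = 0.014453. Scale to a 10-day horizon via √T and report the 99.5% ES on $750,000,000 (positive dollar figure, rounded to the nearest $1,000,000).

σ_{10d} = 1.678% × √10 = 5.306%.
ES multiplier = φ(z)/(1−α) = 0.014453/0.005 = 2.891.
ES = 5.306% × 2.891 = 15.340%; on $750,000,000: $115,050,000.

$115,000,000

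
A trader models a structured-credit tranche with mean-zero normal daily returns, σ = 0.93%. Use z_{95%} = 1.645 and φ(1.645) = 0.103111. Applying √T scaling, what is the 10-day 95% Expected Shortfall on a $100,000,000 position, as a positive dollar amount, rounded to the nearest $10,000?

$6,060,000

σ_{10d} = 0.93% × √10 = 2.941%.
ES multiplier = φ(z)/(1−α) = 0.103111/0.05 = 2.062.
ES = 2.941% × 2.062 = 6.064%; on $100,000,000: $6,064,000.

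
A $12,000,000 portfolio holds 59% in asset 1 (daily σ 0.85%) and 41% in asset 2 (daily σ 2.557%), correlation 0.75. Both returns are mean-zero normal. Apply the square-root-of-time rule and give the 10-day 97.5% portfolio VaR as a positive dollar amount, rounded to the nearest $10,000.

σ_p = √(0.59²·0.85² + 0.41²·2.557² + 2·0.75·0.59·0.41·0.85·2.557) = 1.463%.
σ_{10d} = 1.463% × √10 = 4.626%.
z(97.5%) = 1.960.
VaR = 1.960 × 4.626% = 9.067%; on $12,000,000 that is $1,088,040.

$1,090,000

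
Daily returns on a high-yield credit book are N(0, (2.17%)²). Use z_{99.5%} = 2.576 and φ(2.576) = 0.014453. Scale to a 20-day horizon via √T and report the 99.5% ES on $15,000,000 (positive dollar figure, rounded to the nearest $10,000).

σ_{20d} = 2.17% × √20 = 9.705%.
ES multiplier = φ(z)/(1−α) = 0.014453/0.005 = 2.891.
ES = 9.705% × 2.891 = 28.057%; on $15,000,000: $4,208,550.

$4,210,000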